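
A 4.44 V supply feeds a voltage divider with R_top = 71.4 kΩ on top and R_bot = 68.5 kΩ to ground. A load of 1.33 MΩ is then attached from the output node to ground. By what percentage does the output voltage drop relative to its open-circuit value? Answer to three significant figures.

2.56 %

The divider's output (Thévenin) resistance is R_top‖R_bot = 34.96 kΩ.
Fractional drop under load = R_th/(R_th + R_L) = 34.96 / (34.96 + 1330) = 0.02561.
So the output falls by 2.56 %.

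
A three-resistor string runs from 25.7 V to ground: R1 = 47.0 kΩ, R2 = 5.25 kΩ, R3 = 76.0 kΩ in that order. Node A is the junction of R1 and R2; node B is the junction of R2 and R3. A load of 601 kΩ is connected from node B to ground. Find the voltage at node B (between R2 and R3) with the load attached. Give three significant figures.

V ≈ 14.5 V

At node B, R3 is in parallel with the load: R3‖R_L = 67.47 kΩ.
Below node A the resistance is R2 + (R3‖R_L) = 72.72 kΩ, so V_A = 25.7 × 72.72/119.7 = 15.61 V.
Then V_B = V_A × (R3‖R_L)/(R2 + R3‖R_L) = 15.61 × 67.47/72.72 = 14.5 V.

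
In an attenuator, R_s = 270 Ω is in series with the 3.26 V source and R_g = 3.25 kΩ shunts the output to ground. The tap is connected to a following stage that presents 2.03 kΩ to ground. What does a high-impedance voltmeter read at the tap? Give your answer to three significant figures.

V_out ≈ 2.68 V

The load sits in parallel with R_g: R_g‖R_L = (3250 × 2030) / (3250 + 2030) = 1250 Ω.
V_out = 3.26 × 1250 / (270 + 1250) = 3.26 × 1250/1520 = 2.68 V.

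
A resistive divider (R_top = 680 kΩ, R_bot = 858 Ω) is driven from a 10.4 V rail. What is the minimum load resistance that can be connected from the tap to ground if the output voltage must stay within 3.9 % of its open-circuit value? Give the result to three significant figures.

R_L(min) ≈ 21.1 kΩ

Output resistance R_th = R_top‖R_bot = (680000 × 858)/680900 = 856.9 Ω.
The fractional drop is R_th/(R_th + R_L); requiring this ≤ 0.0390 gives R_L ≥ R_th(1/0.0390 − 1) = 856.9 × 24.64 = 21.1 kΩ.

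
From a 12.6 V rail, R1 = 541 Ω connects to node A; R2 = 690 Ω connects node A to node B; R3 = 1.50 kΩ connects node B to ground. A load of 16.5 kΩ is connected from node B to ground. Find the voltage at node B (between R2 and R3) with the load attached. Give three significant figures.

At node B, R3 is in parallel with the load: R3‖R_L = 1375 Ω.
Below node A the resistance is R2 + (R3‖R_L) = 2065 Ω, so V_A = 12.6 × 2065/2606 = 9.984 V.
Then V_B = V_A × (R3‖R_L)/(R2 + R3‖R_L) = 9.984 × 1375/2065 = 6.65 V.

V ≈ 6.65 V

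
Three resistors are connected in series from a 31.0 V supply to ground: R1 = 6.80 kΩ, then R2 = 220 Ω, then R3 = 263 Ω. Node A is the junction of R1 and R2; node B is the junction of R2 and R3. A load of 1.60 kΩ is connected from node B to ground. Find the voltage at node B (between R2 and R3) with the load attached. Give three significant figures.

At node B, R3 is in parallel with the load: R3‖R_L = 225.9 Ω.
Below node A the resistance is R2 + (R3‖R_L) = 445.9 Ω, so V_A = 31.0 × 445.9/7246 = 1.908 V.
Then V_B = V_A × (R3‖R_L)/(R2 + R3‖R_L) = 1.908 × 225.9/445.9 = 0.966 V.

V ≈ 0.966 V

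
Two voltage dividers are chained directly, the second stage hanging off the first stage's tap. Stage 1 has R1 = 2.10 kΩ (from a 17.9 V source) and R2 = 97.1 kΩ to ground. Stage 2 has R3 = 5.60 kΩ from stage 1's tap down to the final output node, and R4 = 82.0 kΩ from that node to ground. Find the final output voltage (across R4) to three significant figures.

Stage 2 presents R3+R4 = 87.60 kΩ as a load on stage 1's tap.
Stage 1's lower leg becomes R2‖(R3+R4) = 46.05 kΩ, so V_mid = 17.9 × 46.05/48.15 = 17.12 V.
Stage 2 is itself unloaded: V_out = V_mid × R4/(R3+R4) = 17.12 × 82.0/87.60 = 16.0 V.

V_out ≈ 16.0 V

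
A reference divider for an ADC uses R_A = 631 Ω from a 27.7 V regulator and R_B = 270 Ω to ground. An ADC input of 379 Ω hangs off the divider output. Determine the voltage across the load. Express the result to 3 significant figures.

The load sits in parallel with R_B: R_B‖R_L = (270 × 379) / (270 + 379) = 157.7 Ω.
V_out = 27.7 × 157.7 / (631 + 157.7) = 27.7 × 157.7/788.7 = 5.54 V.
(Unloaded it would have been 8.30 V.)

V_out ≈ 5.54 V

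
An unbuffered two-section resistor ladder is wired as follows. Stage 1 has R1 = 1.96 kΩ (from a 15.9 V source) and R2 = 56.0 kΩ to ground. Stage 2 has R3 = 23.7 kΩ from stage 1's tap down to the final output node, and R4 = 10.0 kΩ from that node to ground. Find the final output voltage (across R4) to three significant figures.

V_out ≈ 4.32 V

Stage 2 presents R3+R4 = 33.70 kΩ as a load on stage 1's tap.
Stage 1's lower leg becomes R2‖(R3+R4) = 21.04 kΩ, so V_mid = 15.9 × 21.04/23.00 = 14.54 V.
Stage 2 is itself unloaded: V_out = V_mid × R4/(R3+R4) = 14.54 × 10.0/33.70 = 4.32 V.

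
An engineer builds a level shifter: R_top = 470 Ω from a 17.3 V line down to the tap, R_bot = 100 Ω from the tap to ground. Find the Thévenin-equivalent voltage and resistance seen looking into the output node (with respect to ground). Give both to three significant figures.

V_th is the open-circuit tap voltage: 17.3 × 100/(470 + 100) = 3.04 V.
With the supply zeroed, R_top and R_bot appear in parallel from the tap: R_th = R_top‖R_bot = (470 × 100)/570.0 = 82.5 Ω.

V_th = 3.04 V, R_th = 82.5 Ω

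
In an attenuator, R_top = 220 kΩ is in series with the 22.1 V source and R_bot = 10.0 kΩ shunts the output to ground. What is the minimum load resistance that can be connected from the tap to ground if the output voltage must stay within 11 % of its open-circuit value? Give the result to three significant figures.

R_L(min) ≈ 77.4 kΩ

Output resistance R_th = R_top‖R_bot = (220 × 10.0)/230.0 = 9.565 kΩ.
The fractional drop is R_th/(R_th + R_L); requiring this ≤ 0.110 gives R_L ≥ R_th(1/0.110 − 1) = 9.565 × 8.091 = 77.4 kΩ.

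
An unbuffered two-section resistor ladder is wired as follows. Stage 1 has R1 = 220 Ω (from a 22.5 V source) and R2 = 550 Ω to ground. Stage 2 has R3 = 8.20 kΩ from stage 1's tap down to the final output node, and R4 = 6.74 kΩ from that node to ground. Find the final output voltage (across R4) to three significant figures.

V_out ≈ 7.17 V

Stage 2 presents R3+R4 = 14940 Ω as a load on stage 1's tap.
Stage 1's lower leg becomes R2‖(R3+R4) = 530.5 Ω, so V_mid = 22.5 × 530.5/750.5 = 15.90 V.
Stage 2 is itself unloaded: V_out = V_mid × R4/(R3+R4) = 15.90 × 6740/14940 = 7.17 V.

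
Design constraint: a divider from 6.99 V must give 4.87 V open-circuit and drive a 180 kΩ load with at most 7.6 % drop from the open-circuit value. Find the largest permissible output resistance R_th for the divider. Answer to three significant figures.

R_th ≤ 14.8 kΩ

Loading drop = R_th/(R_th + R_L) ≤ 0.0760, so R_th ≤ R_L · ε/(1−ε) = 180 kΩ × 0.0760/0.9240 = 14.8 kΩ.
(Any R1, R2 with R2/(R1+R2) = 0.697 and R1‖R2 ≤ 14.8 kΩ will meet the spec.)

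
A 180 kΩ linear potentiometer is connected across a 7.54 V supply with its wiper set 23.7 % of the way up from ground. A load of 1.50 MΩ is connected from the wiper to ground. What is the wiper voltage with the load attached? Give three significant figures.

V ≈ 1.75 V

The wiper splits the pot into (1−α)R = 137.3 kΩ above and αR = 42.66 kΩ below.
Lower section ‖ load = 41.48 kΩ.
V_wiper = 7.54 × 41.48/(137.3 + 41.48) = 1.75 V.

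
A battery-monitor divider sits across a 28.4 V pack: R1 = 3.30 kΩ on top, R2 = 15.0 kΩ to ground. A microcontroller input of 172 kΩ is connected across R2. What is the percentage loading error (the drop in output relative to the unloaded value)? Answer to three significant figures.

The divider's output (Thévenin) resistance is R1‖R2 = 2.705 kΩ.
Fractional drop under load = R_th/(R_th + R_L) = 2.705 / (2.705 + 172) = 0.01548.
So the output falls by 1.55 %.

1.55 %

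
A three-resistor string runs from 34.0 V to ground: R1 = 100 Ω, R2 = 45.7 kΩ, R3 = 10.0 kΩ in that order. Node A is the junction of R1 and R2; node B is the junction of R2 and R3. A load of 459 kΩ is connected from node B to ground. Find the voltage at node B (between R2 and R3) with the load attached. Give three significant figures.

V ≈ 5.99 V

At node B, R3 is in parallel with the load: R3‖R_L = 9787 Ω.
Below node A the resistance is R2 + (R3‖R_L) = 55490 Ω, so V_A = 34.0 × 55490/55590 = 33.94 V.
Then V_B = V_A × (R3‖R_L)/(R2 + R3‖R_L) = 33.94 × 9787/55490 = 5.99 V.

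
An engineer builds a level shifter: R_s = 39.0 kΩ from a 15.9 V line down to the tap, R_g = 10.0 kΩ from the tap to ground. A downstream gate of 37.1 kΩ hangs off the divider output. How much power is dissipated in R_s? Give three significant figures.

Total resistance from the source is R_s + (R_g‖R_L) = 46.88 kΩ, so I = 15.9/46.88 kΩ = 0.3392 mA.
P = I²·R_s = (0.3392 mA)² × 39.0 kΩ = 4.49 mW.

P ≈ 4.49 mW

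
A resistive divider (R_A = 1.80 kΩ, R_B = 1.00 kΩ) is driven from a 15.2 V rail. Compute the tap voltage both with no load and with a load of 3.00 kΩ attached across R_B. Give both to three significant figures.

Open-circuit: V = 15.2 × 1.00/(1.80 + 1.00) = 5.43 V.
With the load, R_B becomes R_B‖R_L = 0.7500 kΩ, so V = 15.2 × 0.7500/2.550 = 4.47 V.

Unloaded: 5.43 V; loaded: 4.47 V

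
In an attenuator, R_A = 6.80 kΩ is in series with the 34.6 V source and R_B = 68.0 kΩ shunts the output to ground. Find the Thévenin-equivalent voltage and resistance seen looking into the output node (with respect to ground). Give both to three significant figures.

V_th = 31.5 V, R_th = 6.18 kΩ

V_th is the open-circuit tap voltage: 34.6 × 68.0/(6.80 + 68.0) = 31.5 V.
With the supply zeroed, R_A and R_B appear in parallel from the tap: R_th = R_A‖R_B = (6.80 × 68.0)/74.80 = 6.18 kΩ.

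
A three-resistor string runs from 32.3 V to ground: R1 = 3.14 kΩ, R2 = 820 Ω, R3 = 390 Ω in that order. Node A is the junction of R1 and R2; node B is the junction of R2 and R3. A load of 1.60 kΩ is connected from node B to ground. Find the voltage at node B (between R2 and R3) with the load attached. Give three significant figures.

At node B, R3 is in parallel with the load: R3‖R_L = 313.6 Ω.
Below node A the resistance is R2 + (R3‖R_L) = 1134 Ω, so V_A = 32.3 × 1134/4274 = 8.568 V.
Then V_B = V_A × (R3‖R_L)/(R2 + R3‖R_L) = 8.568 × 313.6/1134 = 2.37 V.

V ≈ 2.37 V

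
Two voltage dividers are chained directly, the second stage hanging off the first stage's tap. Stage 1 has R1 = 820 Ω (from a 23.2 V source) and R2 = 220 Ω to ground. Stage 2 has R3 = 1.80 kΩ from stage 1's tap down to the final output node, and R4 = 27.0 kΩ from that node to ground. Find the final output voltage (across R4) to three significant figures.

V_out ≈ 4.57 V

Stage 2 presents R3+R4 = 28800 Ω as a load on stage 1's tap.
Stage 1's lower leg becomes R2‖(R3+R4) = 218.3 Ω, so V_mid = 23.2 × 218.3/1038 = 4.878 V.
Stage 2 is itself unloaded: V_out = V_mid × R4/(R3+R4) = 4.878 × 27000/28800 = 4.57 V.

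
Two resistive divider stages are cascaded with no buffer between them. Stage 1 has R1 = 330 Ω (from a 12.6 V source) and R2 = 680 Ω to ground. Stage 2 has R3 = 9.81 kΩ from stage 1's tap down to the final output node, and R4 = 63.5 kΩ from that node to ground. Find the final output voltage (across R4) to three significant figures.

Stage 2 presents R3+R4 = 73310 Ω as a load on stage 1's tap.
Stage 1's lower leg becomes R2‖(R3+R4) = 673.8 Ω, so V_mid = 12.6 × 673.8/1004 = 8.458 V.
Stage 2 is itself unloaded: V_out = V_mid × R4/(R3+R4) = 8.458 × 63500/73310 = 7.33 V.

V_out ≈ 7.33 V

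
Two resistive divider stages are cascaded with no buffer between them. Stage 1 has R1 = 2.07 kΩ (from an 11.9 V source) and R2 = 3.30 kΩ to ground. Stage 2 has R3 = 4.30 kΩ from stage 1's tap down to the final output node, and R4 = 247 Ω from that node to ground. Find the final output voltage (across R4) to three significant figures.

V_out ≈ 0.310 V

Stage 2 presents R3+R4 = 4547 Ω as a load on stage 1's tap.
Stage 1's lower leg becomes R2‖(R3+R4) = 1912 Ω, so V_mid = 11.9 × 1912/3982 = 5.714 V.
Stage 2 is itself unloaded: V_out = V_mid × R4/(R3+R4) = 5.714 × 247/4547 = 0.310 V.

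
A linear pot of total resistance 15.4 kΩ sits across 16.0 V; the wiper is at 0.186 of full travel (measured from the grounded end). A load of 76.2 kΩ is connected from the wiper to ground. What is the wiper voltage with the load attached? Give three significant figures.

V ≈ 2.89 V

The wiper splits the pot into (1−α)R = 12.54 kΩ above and αR = 2.864 kΩ below.
Lower section ‖ load = 2.761 kΩ.
V_wiper = 16.0 × 2.761/(12.54 + 2.761) = 2.89 V.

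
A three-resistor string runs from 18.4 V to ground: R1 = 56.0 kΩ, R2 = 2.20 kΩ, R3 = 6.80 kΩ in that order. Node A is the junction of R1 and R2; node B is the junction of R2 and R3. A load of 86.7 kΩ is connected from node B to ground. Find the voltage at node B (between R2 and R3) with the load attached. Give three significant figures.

At node B, R3 is in parallel with the load: R3‖R_L = 6.305 kΩ.
Below node A the resistance is R2 + (R3‖R_L) = 8.505 kΩ, so V_A = 18.4 × 8.505/64.51 = 2.426 V.
Then V_B = V_A × (R3‖R_L)/(R2 + R3‖R_L) = 2.426 × 6.305/8.505 = 1.80 V.

V ≈ 1.80 V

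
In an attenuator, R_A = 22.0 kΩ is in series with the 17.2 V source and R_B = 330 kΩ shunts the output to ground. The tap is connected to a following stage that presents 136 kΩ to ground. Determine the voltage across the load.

The load sits in parallel with R_B: R_B‖R_L = (330 × 136) / (330 + 136) = 96.31 kΩ.
V_out = 17.2 × 96.31 / (22.0 + 96.31) = 17.2 × 96.31/118.3 = 14.0 V.

V_out ≈ 14.0 V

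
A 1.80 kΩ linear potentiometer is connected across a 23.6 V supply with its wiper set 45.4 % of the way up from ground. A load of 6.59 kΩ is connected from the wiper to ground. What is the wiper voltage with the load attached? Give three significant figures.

V ≈ 10.0 V

The wiper splits the pot into (1−α)R = 982.8 Ω above and αR = 817.2 Ω below.
Lower section ‖ load = 727.0 Ω.
V_wiper = 23.6 × 727.0/(982.8 + 727.0) = 10.0 V.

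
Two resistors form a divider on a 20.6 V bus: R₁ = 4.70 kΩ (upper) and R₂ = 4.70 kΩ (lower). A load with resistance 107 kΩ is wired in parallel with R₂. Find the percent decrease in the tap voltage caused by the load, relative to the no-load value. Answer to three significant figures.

The divider's output (Thévenin) resistance is R₁‖R₂ = 2.350 kΩ.
Fractional drop under load = R_th/(R_th + R_L) = 2.350 / (2.350 + 107) = 0.02149.
So the output falls by 2.15 %.

2.15 %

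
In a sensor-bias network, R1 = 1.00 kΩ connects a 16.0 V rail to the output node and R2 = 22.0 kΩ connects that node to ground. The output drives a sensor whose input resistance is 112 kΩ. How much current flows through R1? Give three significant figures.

I ≈ 0.825 mA

R2‖R_L = 18.39 kΩ, so the source sees R1 + R2‖R_L = 19.39 kΩ.
I = 16.0 V / 19.39 kΩ = 0.825 mA.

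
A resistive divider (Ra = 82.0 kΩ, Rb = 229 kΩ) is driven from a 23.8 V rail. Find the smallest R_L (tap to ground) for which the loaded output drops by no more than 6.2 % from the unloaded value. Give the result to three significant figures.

R_L(min) ≈ 913 kΩ

Output resistance R_th = Ra‖Rb = (82.0 × 229)/311.0 = 60.38 kΩ.
The fractional drop is R_th/(R_th + R_L); requiring this ≤ 0.0620 gives R_L ≥ R_th(1/0.0620 − 1) = 60.38 × 15.13 = 913 kΩ.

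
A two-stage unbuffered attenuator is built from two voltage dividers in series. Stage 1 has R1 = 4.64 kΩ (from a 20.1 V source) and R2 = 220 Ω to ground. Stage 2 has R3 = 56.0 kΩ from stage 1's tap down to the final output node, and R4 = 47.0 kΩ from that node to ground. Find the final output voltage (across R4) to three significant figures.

Stage 2 presents R3+R4 = 103000 Ω as a load on stage 1's tap.
Stage 1's lower leg becomes R2‖(R3+R4) = 219.5 Ω, so V_mid = 20.1 × 219.5/4860 = 0.9080 V.
Stage 2 is itself unloaded: V_out = V_mid × R4/(R3+R4) = 0.9080 × 47000/103000 = 0.414 V.

V_out ≈ 0.414 V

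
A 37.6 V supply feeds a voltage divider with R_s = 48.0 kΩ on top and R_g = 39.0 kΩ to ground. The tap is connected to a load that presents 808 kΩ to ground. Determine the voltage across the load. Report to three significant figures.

The load sits in parallel with R_g: R_g‖R_L = (39.0 × 808) / (39.0 + 808) = 37.20 kΩ.
V_out = 37.6 × 37.20 / (48.0 + 37.20) = 37.6 × 37.20/85.20 = 16.4 V.
(Unloaded it would have been 16.9 V.)

V_out ≈ 16.4 V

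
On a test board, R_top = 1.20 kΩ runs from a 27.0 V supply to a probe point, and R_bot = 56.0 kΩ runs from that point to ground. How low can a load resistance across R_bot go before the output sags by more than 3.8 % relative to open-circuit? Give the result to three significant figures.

Output resistance R_th = R_top‖R_bot = (1.20 × 56.0)/57.20 = 1.175 kΩ.
The fractional drop is R_th/(R_th + R_L); requiring this ≤ 0.0380 gives R_L ≥ R_th(1/0.0380 − 1) = 1.175 × 25.32 = 29.7 kΩ.

R_L(min) ≈ 29.7 kΩ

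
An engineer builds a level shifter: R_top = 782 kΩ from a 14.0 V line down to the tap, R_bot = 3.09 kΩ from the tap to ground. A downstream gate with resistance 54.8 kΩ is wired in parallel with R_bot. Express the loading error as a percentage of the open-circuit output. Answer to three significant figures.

The divider's output (Thévenin) resistance is R_top‖R_bot = 3.078 kΩ.
Fractional drop under load = R_th/(R_th + R_L) = 3.078 / (3.078 + 54.8) = 0.05318.
So the output falls by 5.32 %.

5.32 %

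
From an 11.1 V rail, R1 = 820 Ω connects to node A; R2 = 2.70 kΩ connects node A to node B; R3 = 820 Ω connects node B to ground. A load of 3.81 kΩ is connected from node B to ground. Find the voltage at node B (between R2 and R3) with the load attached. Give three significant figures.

At node B, R3 is in parallel with the load: R3‖R_L = 674.8 Ω.
Below node A the resistance is R2 + (R3‖R_L) = 3375 Ω, so V_A = 11.1 × 3375/4195 = 8.930 V.
Then V_B = V_A × (R3‖R_L)/(R2 + R3‖R_L) = 8.930 × 674.8/3375 = 1.79 V.

V ≈ 1.79 V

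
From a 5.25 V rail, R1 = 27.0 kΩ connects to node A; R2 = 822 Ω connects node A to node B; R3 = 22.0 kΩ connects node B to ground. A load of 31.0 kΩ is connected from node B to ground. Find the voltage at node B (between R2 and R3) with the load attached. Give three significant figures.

V ≈ 1.66 V

At node B, R3 is in parallel with the load: R3‖R_L = 12870 Ω.
Below node A the resistance is R2 + (R3‖R_L) = 13690 Ω, so V_A = 5.25 × 13690/40690 = 1.766 V.
Then V_B = V_A × (R3‖R_L)/(R2 + R3‖R_L) = 1.766 × 12870/13690 = 1.66 V.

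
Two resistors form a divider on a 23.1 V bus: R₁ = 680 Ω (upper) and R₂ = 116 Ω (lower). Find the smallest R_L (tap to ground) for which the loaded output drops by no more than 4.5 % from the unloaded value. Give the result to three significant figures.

R_L(min) ≈ 2.10 kΩ

Output resistance R_th = R₁‖R₂ = (680 × 116)/796.0 = 99.10 Ω.
The fractional drop is R_th/(R_th + R_L); requiring this ≤ 0.0450 gives R_L ≥ R_th(1/0.0450 − 1) = 99.10 × 21.22 = 2.10 kΩ.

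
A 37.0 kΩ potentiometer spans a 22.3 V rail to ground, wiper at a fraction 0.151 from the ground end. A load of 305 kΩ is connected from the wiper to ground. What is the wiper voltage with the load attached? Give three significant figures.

V ≈ 3.32 V

The wiper splits the pot into (1−α)R = 31.41 kΩ above and αR = 5.587 kΩ below.
Lower section ‖ load = 5.486 kΩ.
V_wiper = 22.3 × 5.486/(31.41 + 5.486) = 3.32 V.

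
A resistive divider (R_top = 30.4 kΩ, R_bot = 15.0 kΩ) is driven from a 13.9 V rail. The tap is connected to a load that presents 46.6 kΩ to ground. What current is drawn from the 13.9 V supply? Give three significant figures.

I ≈ 0.333 mA

R_bot‖R_L = 11.35 kΩ, so the source sees R_top + R_bot‖R_L = 41.75 kΩ.
I = 13.9 V / 41.75 kΩ = 0.333 mA.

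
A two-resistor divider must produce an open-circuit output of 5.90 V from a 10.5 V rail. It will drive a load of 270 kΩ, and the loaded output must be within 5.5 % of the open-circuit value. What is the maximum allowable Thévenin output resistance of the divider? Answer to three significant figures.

R_th ≤ 15.7 kΩ

Loading drop = R_th/(R_th + R_L) ≤ 0.0550, so R_th ≤ R_L · ε/(1−ε) = 270 kΩ × 0.0550/0.9450 = 15.7 kΩ.
(Any R1, R2 with R2/(R1+R2) = 0.562 and R1‖R2 ≤ 15.7 kΩ will meet the spec.)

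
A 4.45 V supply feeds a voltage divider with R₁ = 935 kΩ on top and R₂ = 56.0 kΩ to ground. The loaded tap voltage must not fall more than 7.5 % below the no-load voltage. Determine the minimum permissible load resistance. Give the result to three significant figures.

Output resistance R_th = R₁‖R₂ = (935 × 56.0)/991.0 = 52.84 kΩ.
The fractional drop is R_th/(R_th + R_L); requiring this ≤ 0.0750 gives R_L ≥ R_th(1/0.0750 − 1) = 52.84 × 12.33 = 652 kΩ.

R_L(min) ≈ 652 kΩ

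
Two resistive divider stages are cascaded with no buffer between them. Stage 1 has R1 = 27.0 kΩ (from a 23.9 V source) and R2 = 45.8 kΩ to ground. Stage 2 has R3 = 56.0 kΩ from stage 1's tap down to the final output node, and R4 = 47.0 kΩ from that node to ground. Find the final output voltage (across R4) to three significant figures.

V_out ≈ 5.89 V

Stage 2 presents R3+R4 = 103.0 kΩ as a load on stage 1's tap.
Stage 1's lower leg becomes R2‖(R3+R4) = 31.70 kΩ, so V_mid = 23.9 × 31.70/58.70 = 12.91 V.
Stage 2 is itself unloaded: V_out = V_mid × R4/(R3+R4) = 12.91 × 47.0/103.0 = 5.89 V.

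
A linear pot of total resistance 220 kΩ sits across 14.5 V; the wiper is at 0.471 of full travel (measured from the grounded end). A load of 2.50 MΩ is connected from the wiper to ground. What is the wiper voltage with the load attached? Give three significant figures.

The wiper splits the pot into (1−α)R = 116.4 kΩ above and αR = 103.6 kΩ below.
Lower section ‖ load = 99.50 kΩ.
V_wiper = 14.5 × 99.50/(116.4 + 99.50) = 6.68 V.

V ≈ 6.68 V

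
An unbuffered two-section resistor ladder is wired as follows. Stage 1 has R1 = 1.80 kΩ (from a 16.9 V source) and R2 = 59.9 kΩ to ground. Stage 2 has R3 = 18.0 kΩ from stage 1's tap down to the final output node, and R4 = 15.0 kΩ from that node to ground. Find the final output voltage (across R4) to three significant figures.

Stage 2 presents R3+R4 = 33.00 kΩ as a load on stage 1's tap.
Stage 1's lower leg becomes R2‖(R3+R4) = 21.28 kΩ, so V_mid = 16.9 × 21.28/23.08 = 15.58 V.
Stage 2 is itself unloaded: V_out = V_mid × R4/(R3+R4) = 15.58 × 15.0/33.00 = 7.08 V.

V_out ≈ 7.08 V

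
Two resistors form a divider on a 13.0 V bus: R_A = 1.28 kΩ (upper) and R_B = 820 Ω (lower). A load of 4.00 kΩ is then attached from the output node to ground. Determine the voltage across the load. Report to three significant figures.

The load sits in parallel with R_B: R_B‖R_L = (820 × 4000) / (820 + 4000) = 680.5 Ω.
V_out = 13.0 × 680.5 / (1280 + 680.5) = 13.0 × 680.5/1960 = 4.51 V.
(Unloaded it would have been 5.08 V.)

V_out ≈ 4.51 V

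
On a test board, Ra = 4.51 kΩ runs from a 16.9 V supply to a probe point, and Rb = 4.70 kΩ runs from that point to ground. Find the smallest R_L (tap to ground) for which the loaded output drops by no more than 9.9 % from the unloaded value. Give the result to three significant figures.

Output resistance R_th = Ra‖Rb = (4.51 × 4.70)/9.210 = 2.302 kΩ.
The fractional drop is R_th/(R_th + R_L); requiring this ≤ 0.0990 gives R_L ≥ R_th(1/0.0990 − 1) = 2.302 × 9.101 = 20.9 kΩ.

R_L(min) ≈ 20.9 kΩ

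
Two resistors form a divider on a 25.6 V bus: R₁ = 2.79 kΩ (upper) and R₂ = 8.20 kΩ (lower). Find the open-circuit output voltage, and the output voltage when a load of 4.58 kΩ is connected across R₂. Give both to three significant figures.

Open-circuit: V = 25.6 × 8.20/(2.79 + 8.20) = 19.1 V.
With the load, R₂ becomes R₂‖R_L = 2.939 kΩ, so V = 25.6 × 2.939/5.729 = 13.1 V.

Unloaded: 19.1 V; loaded: 13.1 V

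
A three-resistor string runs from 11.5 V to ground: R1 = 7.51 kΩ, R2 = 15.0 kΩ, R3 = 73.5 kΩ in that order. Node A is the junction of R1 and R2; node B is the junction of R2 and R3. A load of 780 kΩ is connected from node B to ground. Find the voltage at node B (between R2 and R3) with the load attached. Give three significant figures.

At node B, R3 is in parallel with the load: R3‖R_L = 67.17 kΩ.
Below node A the resistance is R2 + (R3‖R_L) = 82.17 kΩ, so V_A = 11.5 × 82.17/89.68 = 10.54 V.
Then V_B = V_A × (R3‖R_L)/(R2 + R3‖R_L) = 10.54 × 67.17/82.17 = 8.61 V.

V ≈ 8.61 V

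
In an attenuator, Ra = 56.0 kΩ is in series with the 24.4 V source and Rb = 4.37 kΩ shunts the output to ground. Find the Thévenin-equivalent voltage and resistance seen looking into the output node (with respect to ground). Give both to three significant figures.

V_th is the open-circuit tap voltage: 24.4 × 4.37/(56.0 + 4.37) = 1.77 V.
With the supply zeroed, Ra and Rb appear in parallel from the tap: R_th = Ra‖Rb = (56.0 × 4.37)/60.37 = 4.05 kΩ.

V_th = 1.77 V, R_th = 4.05 kΩ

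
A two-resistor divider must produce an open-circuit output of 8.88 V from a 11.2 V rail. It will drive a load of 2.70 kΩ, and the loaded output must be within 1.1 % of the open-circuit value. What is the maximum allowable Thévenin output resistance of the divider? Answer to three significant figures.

Loading drop = R_th/(R_th + R_L) ≤ 0.0110, so R_th ≤ R_L · ε/(1−ε) = 2.70 kΩ × 0.0110/0.9890 = 30.0 Ω.
(Any R1, R2 with R2/(R1+R2) = 0.793 and R1‖R2 ≤ 30.0 Ω will meet the spec.)

R_th ≤ 30.0 Ω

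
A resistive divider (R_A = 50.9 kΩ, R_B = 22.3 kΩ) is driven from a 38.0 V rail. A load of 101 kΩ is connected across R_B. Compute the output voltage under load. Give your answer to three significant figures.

V_out ≈ 10.0 V

The load sits in parallel with R_B: R_B‖R_L = (22.3 × 101) / (22.3 + 101) = 18.27 kΩ.
V_out = 38.0 × 18.27 / (50.9 + 18.27) = 38.0 × 18.27/69.17 = 10.0 V.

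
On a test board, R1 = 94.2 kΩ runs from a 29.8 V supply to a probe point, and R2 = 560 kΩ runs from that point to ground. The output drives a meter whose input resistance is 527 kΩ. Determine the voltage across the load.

The load sits in parallel with R2: R2‖R_L = (560 × 527) / (560 + 527) = 271.5 kΩ.
V_out = 29.8 × 271.5 / (94.2 + 271.5) = 29.8 × 271.5/365.7 = 22.1 V.

V_out ≈ 22.1 V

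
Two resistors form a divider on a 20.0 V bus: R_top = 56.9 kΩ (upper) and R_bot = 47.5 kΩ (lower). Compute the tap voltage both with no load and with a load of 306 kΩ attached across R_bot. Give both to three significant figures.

Unloaded: 9.10 V; loaded: 8.39 V

Open-circuit: V = 20.0 × 47.5/(56.9 + 47.5) = 9.10 V.
With the load, R_bot becomes R_bot‖R_L = 41.12 kΩ, so V = 20.0 × 41.12/98.02 = 8.39 V.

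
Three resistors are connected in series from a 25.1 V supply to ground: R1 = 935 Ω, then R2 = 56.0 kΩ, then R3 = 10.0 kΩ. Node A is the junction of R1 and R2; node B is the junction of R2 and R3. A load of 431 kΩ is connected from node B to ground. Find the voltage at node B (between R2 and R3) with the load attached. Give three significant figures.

At node B, R3 is in parallel with the load: R3‖R_L = 9773 Ω.
Below node A the resistance is R2 + (R3‖R_L) = 65770 Ω, so V_A = 25.1 × 65770/66710 = 24.75 V.
Then V_B = V_A × (R3‖R_L)/(R2 + R3‖R_L) = 24.75 × 9773/65770 = 3.68 V.

V ≈ 3.68 V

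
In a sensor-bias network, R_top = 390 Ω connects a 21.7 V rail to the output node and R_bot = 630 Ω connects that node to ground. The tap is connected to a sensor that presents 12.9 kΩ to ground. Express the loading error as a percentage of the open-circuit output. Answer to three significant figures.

1.83 %

The divider's output (Thévenin) resistance is R_top‖R_bot = 240.9 Ω.
Fractional drop under load = R_th/(R_th + R_L) = 240.9 / (240.9 + 12900) = 0.01833.
So the output falls by 1.83 %.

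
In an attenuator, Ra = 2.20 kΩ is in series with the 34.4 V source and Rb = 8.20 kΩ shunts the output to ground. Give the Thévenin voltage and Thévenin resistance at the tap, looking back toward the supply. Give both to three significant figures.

V_th is the open-circuit tap voltage: 34.4 × 8.20/(2.20 + 8.20) = 27.1 V.
With the supply zeroed, Ra and Rb appear in parallel from the tap: R_th = Ra‖Rb = (2.20 × 8.20)/10.40 = 1.73 kΩ.

V_th = 27.1 V, R_th = 1.73 kΩ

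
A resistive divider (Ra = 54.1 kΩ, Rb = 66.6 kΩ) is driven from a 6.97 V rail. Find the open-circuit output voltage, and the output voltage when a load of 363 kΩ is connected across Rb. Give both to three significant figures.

Unloaded: 3.85 V; loaded: 3.55 V

Open-circuit: V = 6.97 × 66.6/(54.1 + 66.6) = 3.85 V.
With the load, Rb becomes Rb‖R_L = 56.28 kΩ, so V = 6.97 × 56.28/110.4 = 3.55 V.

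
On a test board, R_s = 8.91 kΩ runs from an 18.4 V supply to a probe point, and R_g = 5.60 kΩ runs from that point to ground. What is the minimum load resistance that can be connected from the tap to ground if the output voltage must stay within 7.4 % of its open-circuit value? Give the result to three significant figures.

Output resistance R_th = R_s‖R_g = (8.91 × 5.60)/14.51 = 3.439 kΩ.
The fractional drop is R_th/(R_th + R_L); requiring this ≤ 0.0740 gives R_L ≥ R_th(1/0.0740 − 1) = 3.439 × 12.51 = 43.0 kΩ.

R_L(min) ≈ 43.0 kΩ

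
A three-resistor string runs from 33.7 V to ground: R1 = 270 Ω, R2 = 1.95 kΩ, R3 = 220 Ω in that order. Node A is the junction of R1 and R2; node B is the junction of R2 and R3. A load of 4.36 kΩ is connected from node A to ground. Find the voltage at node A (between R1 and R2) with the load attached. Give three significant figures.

Below node A the series string R2+R3 = 2170 Ω sits in parallel with the 4360 Ω load: 1449 Ω.
V_A = 33.7 × 1449/(270 + 1449) = 28.4 V.

V ≈ 28.4 V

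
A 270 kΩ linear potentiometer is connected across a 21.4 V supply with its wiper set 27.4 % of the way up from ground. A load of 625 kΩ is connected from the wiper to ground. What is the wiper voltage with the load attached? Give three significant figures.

The wiper splits the pot into (1−α)R = 196.0 kΩ above and αR = 73.98 kΩ below.
Lower section ‖ load = 66.15 kΩ.
V_wiper = 21.4 × 66.15/(196.0 + 66.15) = 5.40 V.

V ≈ 5.40 V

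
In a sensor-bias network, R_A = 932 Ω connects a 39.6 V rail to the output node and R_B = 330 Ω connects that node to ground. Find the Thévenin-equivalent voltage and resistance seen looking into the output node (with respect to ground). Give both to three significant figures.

V_th is the open-circuit tap voltage: 39.6 × 330/(932 + 330) = 10.4 V.
With the supply zeroed, R_A and R_B appear in parallel from the tap: R_th = R_A‖R_B = (932 × 330)/1262 = 244 Ω.

V_th = 10.4 V, R_th = 244 Ω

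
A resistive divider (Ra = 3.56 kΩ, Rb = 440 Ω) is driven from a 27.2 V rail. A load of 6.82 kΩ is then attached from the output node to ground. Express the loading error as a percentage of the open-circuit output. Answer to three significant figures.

5.43 %

The divider's output (Thévenin) resistance is Ra‖Rb = 391.6 Ω.
Fractional drop under load = R_th/(R_th + R_L) = 391.6 / (391.6 + 6820) = 0.05430.
So the output falls by 5.43 %.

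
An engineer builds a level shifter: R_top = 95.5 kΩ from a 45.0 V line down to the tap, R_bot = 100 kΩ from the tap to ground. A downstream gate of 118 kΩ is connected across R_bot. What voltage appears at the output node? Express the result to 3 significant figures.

V_out ≈ 16.3 V

The load sits in parallel with R_bot: R_bot‖R_L = (100 × 118) / (100 + 118) = 54.13 kΩ.
V_out = 45.0 × 54.13 / (95.5 + 54.13) = 45.0 × 54.13/149.6 = 16.3 V.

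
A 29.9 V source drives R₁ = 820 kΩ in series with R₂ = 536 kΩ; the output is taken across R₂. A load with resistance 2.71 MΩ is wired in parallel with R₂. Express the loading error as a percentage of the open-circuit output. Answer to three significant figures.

10.7 %

Unloaded V = 29.9 × 536/1356 = 11.819 V.
Loaded: R₂‖R_L = 447.5 kΩ, giving V = 29.9 × 447.5/1267 = 10.556 V.
Drop = (11.819 − 10.556) / 11.819 = 10.7 %.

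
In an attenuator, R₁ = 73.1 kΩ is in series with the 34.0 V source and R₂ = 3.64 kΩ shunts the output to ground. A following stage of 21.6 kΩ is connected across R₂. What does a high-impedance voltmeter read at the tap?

V_out ≈ 1.39 V

The load sits in parallel with R₂: R₂‖R_L = (3.64 × 21.6) / (3.64 + 21.6) = 3.115 kΩ.
V_out = 34.0 × 3.115 / (73.1 + 3.115) = 34.0 × 3.115/76.22 = 1.39 V.
(Unloaded it would have been 1.61 V.)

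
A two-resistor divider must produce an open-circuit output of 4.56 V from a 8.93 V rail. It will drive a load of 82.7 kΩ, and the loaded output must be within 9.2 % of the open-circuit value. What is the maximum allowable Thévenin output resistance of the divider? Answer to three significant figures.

Loading drop = R_th/(R_th + R_L) ≤ 0.0920, so R_th ≤ R_L · ε/(1−ε) = 82.7 kΩ × 0.0920/0.9080 = 8.38 kΩ.

R_th ≤ 8.38 kΩ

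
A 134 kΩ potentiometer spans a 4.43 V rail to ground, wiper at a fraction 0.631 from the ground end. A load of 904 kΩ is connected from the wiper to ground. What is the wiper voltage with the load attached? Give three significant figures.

The wiper splits the pot into (1−α)R = 49.45 kΩ above and αR = 84.55 kΩ below.
Lower section ‖ load = 77.32 kΩ.
V_wiper = 4.43 × 77.32/(49.45 + 77.32) = 2.70 V.

V ≈ 2.70 V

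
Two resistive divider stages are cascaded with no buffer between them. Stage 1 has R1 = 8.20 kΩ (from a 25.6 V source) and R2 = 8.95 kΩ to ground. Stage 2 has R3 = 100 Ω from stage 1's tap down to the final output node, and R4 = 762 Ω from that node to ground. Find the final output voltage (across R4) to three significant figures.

Stage 2 presents R3+R4 = 862.0 Ω as a load on stage 1's tap.
Stage 1's lower leg becomes R2‖(R3+R4) = 786.3 Ω, so V_mid = 25.6 × 786.3/8986 = 2.240 V.
Stage 2 is itself unloaded: V_out = V_mid × R4/(R3+R4) = 2.240 × 762/862.0 = 1.98 V.

V_out ≈ 1.98 V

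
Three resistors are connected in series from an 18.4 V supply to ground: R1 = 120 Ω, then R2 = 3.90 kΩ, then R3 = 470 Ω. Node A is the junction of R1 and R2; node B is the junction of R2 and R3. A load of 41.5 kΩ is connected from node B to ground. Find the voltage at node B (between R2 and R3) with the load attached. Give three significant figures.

At node B, R3 is in parallel with the load: R3‖R_L = 464.7 Ω.
Below node A the resistance is R2 + (R3‖R_L) = 4365 Ω, so V_A = 18.4 × 4365/4485 = 17.91 V.
Then V_B = V_A × (R3‖R_L)/(R2 + R3‖R_L) = 17.91 × 464.7/4365 = 1.91 V.

V ≈ 1.91 V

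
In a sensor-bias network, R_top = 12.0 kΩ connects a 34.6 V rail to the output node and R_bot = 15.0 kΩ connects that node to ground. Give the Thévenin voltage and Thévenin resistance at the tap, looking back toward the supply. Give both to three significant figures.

V_th = 19.2 V, R_th = 6.67 kΩ

V_th is the open-circuit tap voltage: 34.6 × 15.0/(12.0 + 15.0) = 19.2 V.
With the supply zeroed, R_top and R_bot appear in parallel from the tap: R_th = R_top‖R_bot = (12.0 × 15.0)/27.00 = 6.67 kΩ.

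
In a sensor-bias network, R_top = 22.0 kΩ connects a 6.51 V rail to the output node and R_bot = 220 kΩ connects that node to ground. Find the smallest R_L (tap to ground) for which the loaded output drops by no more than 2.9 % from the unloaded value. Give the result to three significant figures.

Output resistance R_th = R_top‖R_bot = (22.0 × 220)/242.0 = 20.00 kΩ.
The fractional drop is R_th/(R_th + R_L); requiring this ≤ 0.0290 gives R_L ≥ R_th(1/0.0290 − 1) = 20.00 × 33.48 = 670 kΩ.

R_L(min) ≈ 670 kΩ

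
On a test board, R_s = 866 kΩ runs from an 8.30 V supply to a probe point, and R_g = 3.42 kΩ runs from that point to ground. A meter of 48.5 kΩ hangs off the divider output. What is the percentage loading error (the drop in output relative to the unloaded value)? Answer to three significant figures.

6.56 %

The divider's output (Thévenin) resistance is R_s‖R_g = 3.407 kΩ.
Fractional drop under load = R_th/(R_th + R_L) = 3.407 / (3.407 + 48.5) = 0.06563.
So the output falls by 6.56 %.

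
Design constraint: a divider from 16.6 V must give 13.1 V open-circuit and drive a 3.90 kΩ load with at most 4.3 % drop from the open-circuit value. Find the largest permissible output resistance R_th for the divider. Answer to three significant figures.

Loading drop = R_th/(R_th + R_L) ≤ 0.0430, so R_th ≤ R_L · ε/(1−ε) = 3.90 kΩ × 0.0430/0.9570 = 175 Ω.

R_th ≤ 175 Ω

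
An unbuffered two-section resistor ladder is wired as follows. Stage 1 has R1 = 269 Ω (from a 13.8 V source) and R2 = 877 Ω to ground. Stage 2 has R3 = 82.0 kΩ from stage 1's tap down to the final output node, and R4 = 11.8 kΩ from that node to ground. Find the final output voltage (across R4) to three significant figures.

V_out ≈ 1.33 V

Stage 2 presents R3+R4 = 93800 Ω as a load on stage 1's tap.
Stage 1's lower leg becomes R2‖(R3+R4) = 868.9 Ω, so V_mid = 13.8 × 868.9/1138 = 10.54 V.
Stage 2 is itself unloaded: V_out = V_mid × R4/(R3+R4) = 10.54 × 11800/93800 = 1.33 V.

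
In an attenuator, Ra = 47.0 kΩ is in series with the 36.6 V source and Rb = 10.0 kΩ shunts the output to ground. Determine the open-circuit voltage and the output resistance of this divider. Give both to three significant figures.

V_th is the open-circuit tap voltage: 36.6 × 10.0/(47.0 + 10.0) = 6.42 V.
With the supply zeroed, Ra and Rb appear in parallel from the tap: R_th = Ra‖Rb = (47.0 × 10.0)/57.00 = 8.25 kΩ.

V_th = 6.42 V, R_th = 8.25 kΩ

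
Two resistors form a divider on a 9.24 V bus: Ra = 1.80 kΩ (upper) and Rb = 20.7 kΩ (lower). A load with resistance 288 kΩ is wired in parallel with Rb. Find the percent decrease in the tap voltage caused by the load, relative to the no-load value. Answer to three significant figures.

0.572 %

The divider's output (Thévenin) resistance is Ra‖Rb = 1.656 kΩ.
Fractional drop under load = R_th/(R_th + R_L) = 1.656 / (1.656 + 288) = 0.005717.
So the output falls by 0.572 %.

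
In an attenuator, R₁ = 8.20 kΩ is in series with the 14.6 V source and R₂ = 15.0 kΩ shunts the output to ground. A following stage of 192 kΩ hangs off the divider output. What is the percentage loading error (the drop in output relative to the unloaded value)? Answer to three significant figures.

2.69 %

The divider's output (Thévenin) resistance is R₁‖R₂ = 5.302 kΩ.
Fractional drop under load = R_th/(R_th + R_L) = 5.302 / (5.302 + 192) = 0.02687.
So the output falls by 2.69 %.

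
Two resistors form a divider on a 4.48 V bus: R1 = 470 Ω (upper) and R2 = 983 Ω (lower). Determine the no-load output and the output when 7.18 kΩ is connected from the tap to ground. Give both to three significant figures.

Unloaded: 3.03 V; loaded: 2.90 V

Open-circuit: V = 4.48 × 983/(470 + 983) = 3.03 V.
With the load, R2 becomes R2‖R_L = 864.6 Ω, so V = 4.48 × 864.6/1335 = 2.90 V.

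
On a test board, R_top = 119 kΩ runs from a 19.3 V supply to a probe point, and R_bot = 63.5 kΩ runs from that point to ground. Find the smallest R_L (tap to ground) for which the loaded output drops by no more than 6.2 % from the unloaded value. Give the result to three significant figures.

R_L(min) ≈ 626 kΩ

Output resistance R_th = R_top‖R_bot = (119 × 63.5)/182.5 = 41.41 kΩ.
The fractional drop is R_th/(R_th + R_L); requiring this ≤ 0.0620 gives R_L ≥ R_th(1/0.0620 − 1) = 41.41 × 15.13 = 626 kΩ.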